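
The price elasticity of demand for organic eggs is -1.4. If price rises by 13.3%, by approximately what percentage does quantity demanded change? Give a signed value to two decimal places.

-18.62

%ΔQ ≈ E × %ΔP = (-1.4) × (13.3%) = -18.62%.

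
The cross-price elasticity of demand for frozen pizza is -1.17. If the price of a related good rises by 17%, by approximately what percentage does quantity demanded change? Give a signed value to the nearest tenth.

-19.9

%ΔQ ≈ E × %ΔP_y = (-1.17) × (17%) ≈ -19.9%.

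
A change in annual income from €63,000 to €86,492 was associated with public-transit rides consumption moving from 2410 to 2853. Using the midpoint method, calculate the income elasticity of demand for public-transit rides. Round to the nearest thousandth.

%ΔQ = (2853 − 2410)/[(2410+2853)/2] = 443/2631.5 ≈ 0.1683.
%ΔM = (86,492 − 63,000)/[(63,000+86,492)/2] = 23492/74746 ≈ 0.3143.
E_I = %ΔQ/%ΔM ≈ 0.536.
E_I ∈ (0,1): normal good (necessity).

0.536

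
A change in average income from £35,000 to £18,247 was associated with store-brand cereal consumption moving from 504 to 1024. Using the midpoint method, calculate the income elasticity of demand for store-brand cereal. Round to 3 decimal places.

-1.082

%ΔQ = (1024 − 504)/[(504+1024)/2] = 520/764 ≈ 0.6806.
%ΔI = (18,247 − 35,000)/[(35,000+18,247)/2] = -16753/26623.5 ≈ -0.6293.
E_I = %ΔQ/%ΔI ≈ -1.082.
E_I < 0: inferior good.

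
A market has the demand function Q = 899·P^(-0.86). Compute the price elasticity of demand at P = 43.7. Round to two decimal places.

For a Cobb–Douglas (constant-elasticity) form Q = A·P^α·…, the elasticity with respect to P equals the exponent α at every point.
Here the exponent on P is -0.86, so the price elasticity of demand is -0.86.

-0.86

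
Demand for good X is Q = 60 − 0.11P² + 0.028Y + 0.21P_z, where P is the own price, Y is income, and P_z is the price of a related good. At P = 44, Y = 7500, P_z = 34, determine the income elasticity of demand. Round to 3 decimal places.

3.272

Q = 60 − 0.11(44)² + 0.028(7500) + 0.21(34) = 60 − 212.96 + 210 + 7.14 = 64.18.
∂Q/∂Y = +0.028, so E_I = 0.028·(7500/64.18) ≈ 3.272.
E_I > 1: normal good (luxury).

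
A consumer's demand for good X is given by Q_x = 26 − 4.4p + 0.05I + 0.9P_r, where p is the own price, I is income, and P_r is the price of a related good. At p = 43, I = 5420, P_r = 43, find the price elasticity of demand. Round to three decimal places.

Evaluating quantity at (p, I, P_r) gives Q_x = 26 − 4.4(43) + 0.05(5420) + 0.9(43) = 26 − 189.2 + 271 + 38.7 = 146.5.
∂Q_x/∂p = −4.4, so E_p = (−4.4)·(43/146.5) ≈ -1.291.
|E_p| > 1: demand is elastic.

-1.291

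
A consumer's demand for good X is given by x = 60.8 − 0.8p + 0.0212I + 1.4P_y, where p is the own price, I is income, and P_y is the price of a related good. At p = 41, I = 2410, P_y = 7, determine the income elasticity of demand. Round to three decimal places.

0.575

x = 60.8 − 0.8(41) + 0.0212(2410) + 1.4(7) = 60.8 − 32.8 + 51.092 + 9.8 = 88.892.
∂x/∂I = +0.0212, so E_I = 0.0212·(2410/88.892) ≈ 0.575.
E_I ∈ (0,1): normal good (necessity).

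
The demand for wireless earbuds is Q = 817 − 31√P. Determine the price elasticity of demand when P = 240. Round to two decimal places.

-0.71

At P = 240, Q = 336.7501.
dQ/dP = −31/(2√P) = −31/(2·15.4919).
Point elasticity E = (dQ/dP)·(P/Q) = -1.0005 × 240/336.7501 ≈ -0.71.
|E| < 1, so demand is inelastic at this price.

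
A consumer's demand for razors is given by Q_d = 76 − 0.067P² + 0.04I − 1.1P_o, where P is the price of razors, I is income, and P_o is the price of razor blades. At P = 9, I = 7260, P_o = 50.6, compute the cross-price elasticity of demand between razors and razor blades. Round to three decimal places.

-0.182

First evaluate Q_d: 76 − 0.067(9)² + 0.04(7260) − 1.1(50.6) = 76 − 5.427 + 290.4 − 55.66 = 305.313.
∂Q_d/∂P_o = −1.1, so E_xy = -1.1·(50.6/305.313) ≈ -0.182.
E_xy < 0: the goods are complements.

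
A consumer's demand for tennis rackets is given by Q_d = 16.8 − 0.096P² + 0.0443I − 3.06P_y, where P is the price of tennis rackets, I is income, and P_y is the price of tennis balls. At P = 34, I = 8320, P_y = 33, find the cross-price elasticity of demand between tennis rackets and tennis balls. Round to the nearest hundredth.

First evaluate Q_d: 16.8 − 0.096(34)² + 0.0443(8320) − 3.06(33) = 16.8 − 110.976 + 368.576 − 100.98 = 173.42.
∂Q_d/∂P_y = −3.06, so E_xy = -3.06·(33/173.42) ≈ -0.58.
E_xy < 0: the goods are complements.

-0.58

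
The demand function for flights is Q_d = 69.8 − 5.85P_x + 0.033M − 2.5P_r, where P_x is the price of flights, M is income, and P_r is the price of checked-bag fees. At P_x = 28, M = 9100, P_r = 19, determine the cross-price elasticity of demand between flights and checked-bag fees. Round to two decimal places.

-0.30

Q_d = 69.8 − 5.85(28) + 0.033(9100) − 2.5(19) = 69.8 − 163.8 + 300.3 − 47.5 = 158.8.
∂Q_d/∂P_r = −2.5, so E_xy = -2.5·(19/158.8) ≈ -0.30.
E_xy < 0: the goods are complements.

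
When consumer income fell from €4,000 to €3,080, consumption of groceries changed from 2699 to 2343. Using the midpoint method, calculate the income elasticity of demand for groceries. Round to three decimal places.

0.543

%ΔQ = (2343 − 2699)/[(2699+2343)/2] = -356/2521 ≈ -0.1412.
%ΔI = (3,080 − 4,000)/[(4,000+3,080)/2] = -920/3540 ≈ -0.2599.
E_I = %ΔQ/%ΔI ≈ 0.543.
E_I ∈ (0,1): normal good (necessity).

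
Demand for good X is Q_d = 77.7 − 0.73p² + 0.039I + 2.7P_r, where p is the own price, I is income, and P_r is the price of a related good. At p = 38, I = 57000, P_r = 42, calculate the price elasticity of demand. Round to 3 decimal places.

-1.550

Substituting, Q_d = 77.7 − 0.73(38)² + 0.039(57000) + 2.7(42) = 77.7 − 1054.12 + 2223 + 113.4 = 1359.98.
∂Q_d/∂p = −2·0.73·p = -55.48, so E_p = -55.48·(38/1359.98) ≈ -1.550.
|E_p| > 1: demand is elastic.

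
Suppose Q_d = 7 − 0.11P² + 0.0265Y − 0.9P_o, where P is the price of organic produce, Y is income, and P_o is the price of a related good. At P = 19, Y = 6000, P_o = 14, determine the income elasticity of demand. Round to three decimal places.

Evaluating quantity at (P, Y, P_o) gives Q_d = 7 − 0.11(19)² + 0.0265(6000) − 0.9(14) = 7 − 39.71 + 159 − 12.6 = 113.69.
∂Q_d/∂Y = +0.0265, so E_I = 0.0265·(6000/113.69) ≈ 1.399.
E_I > 1: normal good (luxury).

1.399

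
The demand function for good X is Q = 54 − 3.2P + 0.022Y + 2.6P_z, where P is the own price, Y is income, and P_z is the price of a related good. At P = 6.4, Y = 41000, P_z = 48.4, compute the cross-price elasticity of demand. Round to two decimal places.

Q = 54 − 3.2(6.4) + 0.022(41000) + 2.6(48.4) = 54 − 20.48 + 902 + 125.84 = 1061.36.
∂Q/∂P_z = +2.6, so E_xy = 2.6·(48.4/1061.36) ≈ 0.12.
E_xy > 0: the goods are substitutes.

0.12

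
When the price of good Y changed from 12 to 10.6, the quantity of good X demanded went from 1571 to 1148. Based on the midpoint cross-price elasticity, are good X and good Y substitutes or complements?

%ΔQ_x = (1148 − 1571)/[(1571+1148)/2] = -423/1359.5 ≈ -0.3111.
%ΔP_y = (10.6 − 12)/[(12+10.6)/2] ≈ -0.1239.
E_xy = -0.3111/-0.1239 ≈ 2.511.
E_xy > 0, so the goods are substitutes.

substitutes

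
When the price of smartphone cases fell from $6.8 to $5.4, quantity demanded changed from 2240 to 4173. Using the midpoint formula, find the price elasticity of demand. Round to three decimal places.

%ΔQ = (4173 − 2240)/[(2240 + 4173)/2] = 1933/3206.5 ≈ 0.6028.
%ΔP = (5.4 − 6.8)/[(6.8 + 5.4)/2] = -1.4/6.1 ≈ -0.2295.
Arc elasticity E = %ΔQ/%ΔP ≈ 0.6028/-0.2295 ≈ -2.627.
|E| > 1: demand is elastic over this range.

-2.627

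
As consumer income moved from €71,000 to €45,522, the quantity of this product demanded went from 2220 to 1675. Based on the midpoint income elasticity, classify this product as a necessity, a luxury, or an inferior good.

%ΔQ = (1675 − 2220)/[(2220+1675)/2] = -545/1947.5 ≈ -0.2798.
%ΔI = (45,522 − 71,000)/[(71,000+45,522)/2] = -25478/58261 ≈ -0.4373.
E_I = %ΔQ/%ΔI ≈ 0.640.
E_I ∈ (0,1): normal good (necessity).

necessity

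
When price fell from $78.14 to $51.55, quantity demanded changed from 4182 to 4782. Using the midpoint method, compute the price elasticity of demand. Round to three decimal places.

-0.326

%ΔQ = (4782 − 4182)/[(4182 + 4782)/2] = 600/4482 ≈ 0.1339.
%ΔP = (51.55 − 78.14)/[(78.14 + 51.55)/2] = -26.59/64.845 ≈ -0.4101.
Arc elasticity E = %ΔQ/%ΔP ≈ 0.1339/-0.4101 ≈ -0.326.
|E| < 1: demand is inelastic over this range.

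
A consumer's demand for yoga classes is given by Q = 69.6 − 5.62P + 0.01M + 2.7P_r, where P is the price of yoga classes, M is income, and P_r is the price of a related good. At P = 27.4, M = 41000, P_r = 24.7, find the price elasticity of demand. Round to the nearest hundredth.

-0.39

Evaluating quantity at (P, M, P_r) gives Q = 69.6 − 5.62(27.4) + 0.01(41000) + 2.7(24.7) = 69.6 − 153.988 + 410 + 66.69 = 392.302.
∂Q/∂P = −5.62, so E_p = (−5.62)·(27.4/392.302) ≈ -0.39.
|E_p| < 1: demand is inelastic.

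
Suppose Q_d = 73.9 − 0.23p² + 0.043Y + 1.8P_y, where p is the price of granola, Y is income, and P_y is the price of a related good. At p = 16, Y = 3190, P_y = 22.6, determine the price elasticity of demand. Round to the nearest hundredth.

-0.61

First evaluate Q_d: 73.9 − 0.23(16)² + 0.043(3190) + 1.8(22.6) = 73.9 − 58.88 + 137.17 + 40.68 = 192.87.
∂Q_d/∂p = −2·0.23·p = -7.36, so E_p = -7.36·(16/192.87) ≈ -0.61.
|E_p| < 1: demand is inelastic.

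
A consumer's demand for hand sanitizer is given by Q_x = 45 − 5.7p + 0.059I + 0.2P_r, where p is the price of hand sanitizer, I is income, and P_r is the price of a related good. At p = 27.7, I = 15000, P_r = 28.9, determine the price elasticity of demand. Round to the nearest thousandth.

Substituting, Q_x = 45 − 5.7(27.7) + 0.059(15000) + 0.2(28.9) = 45 − 157.89 + 885 + 5.78 = 777.89.
∂Q_x/∂p = −5.7, so E_p = (−5.7)·(27.7/777.89) ≈ -0.203.
|E_p| < 1: demand is inelastic.

-0.203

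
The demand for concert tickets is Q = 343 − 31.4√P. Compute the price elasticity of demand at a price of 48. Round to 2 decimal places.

-0.87

At P = 48, Q = 125.4544.
dQ/dP = −31.4/(2√P) = −31.4/(2·6.9282).
Point elasticity E = (dQ/dP)·(P/Q) = -2.2661 × 48/125.4544 ≈ -0.87.
|E| < 1, so demand is inelastic at this price.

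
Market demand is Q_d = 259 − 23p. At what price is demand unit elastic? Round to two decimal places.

5.63

For linear demand Q_d = a − bp, E = −bp/(a − bp). |E| = 1 ⇒ bp = a − bp ⇒ p = a/(2b).
p = 259/(2·23) ≈ 5.63.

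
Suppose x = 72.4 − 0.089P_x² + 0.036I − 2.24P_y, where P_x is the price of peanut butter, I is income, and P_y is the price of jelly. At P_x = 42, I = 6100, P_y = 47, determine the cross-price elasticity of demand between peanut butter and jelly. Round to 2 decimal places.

-3.54

First evaluate x: 72.4 − 0.089(42)² + 0.036(6100) − 2.24(47) = 72.4 − 156.996 + 219.6 − 105.28 = 29.724.
∂x/∂P_y = −2.24, so E_xy = -2.24·(47/29.724) ≈ -3.54.
E_xy < 0: the goods are complements.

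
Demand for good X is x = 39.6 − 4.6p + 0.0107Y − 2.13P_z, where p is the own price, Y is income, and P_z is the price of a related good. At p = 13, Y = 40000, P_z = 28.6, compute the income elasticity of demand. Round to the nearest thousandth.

1.234

At the given point, x = 39.6 − 4.6(13) + 0.0107(40000) − 2.13(28.6) = 39.6 − 59.8 + 428 − 60.918 = 346.882.
∂x/∂Y = +0.0107, so E_I = 0.0107·(40000/346.882) ≈ 1.234.
E_I > 1: normal good (luxury).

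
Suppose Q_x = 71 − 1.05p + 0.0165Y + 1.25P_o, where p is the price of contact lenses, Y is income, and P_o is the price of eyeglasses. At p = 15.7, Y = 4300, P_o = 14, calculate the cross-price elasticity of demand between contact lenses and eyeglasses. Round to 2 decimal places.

0.12

Q_x = 71 − 1.05(15.7) + 0.0165(4300) + 1.25(14) = 71 − 16.485 + 70.95 + 17.5 = 142.965.
∂Q_x/∂P_o = +1.25, so E_xy = 1.25·(14/142.965) ≈ 0.12.
E_xy > 0: the goods are substitutes.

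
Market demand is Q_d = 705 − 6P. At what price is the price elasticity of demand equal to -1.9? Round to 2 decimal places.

76.98

Set −bP/(a − bP) = −1.9 ⇒ bP = 1.9(a − bP) ⇒ bP(1+1.9) = 1.9·a.
P = 1.9·705/(6·2.9) ≈ 76.98.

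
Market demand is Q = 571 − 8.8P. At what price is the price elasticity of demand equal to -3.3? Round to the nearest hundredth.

Set −bP/(a − bP) = −3.3 ⇒ bP = 3.3(a − bP) ⇒ bP(1+3.3) = 3.3·a.
P = 3.3·571/(8.8·4.3) ≈ 49.80.

49.80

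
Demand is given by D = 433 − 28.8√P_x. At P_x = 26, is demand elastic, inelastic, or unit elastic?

inelastic

At P_x = 26, D = 286.1482.
dD/dP_x = −28.8/(2√P_x) = −28.8/(2·5.099).
Point elasticity E = (dD/dP_x)·(P_x/D) = -2.8241 × 26/286.1482 ≈ -0.257.
|E| ≈ 0.257 < 1, so demand is inelastic.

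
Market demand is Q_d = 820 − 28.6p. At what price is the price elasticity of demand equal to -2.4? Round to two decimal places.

20.24

Set −bp/(a − bp) = −2.4 ⇒ bp = 2.4(a − bp) ⇒ bp(1+2.4) = 2.4·a.
p = 2.4·820/(28.6·3.4) ≈ 20.24.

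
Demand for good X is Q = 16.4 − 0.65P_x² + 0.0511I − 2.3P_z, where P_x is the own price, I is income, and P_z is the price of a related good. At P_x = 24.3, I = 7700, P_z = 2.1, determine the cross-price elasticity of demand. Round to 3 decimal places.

First evaluate Q: 16.4 − 0.65(24.3)² + 0.0511(7700) − 2.3(2.1) = 16.4 − 383.8185 + 393.47 − 4.83 = 21.2215.
∂Q/∂P_z = −2.3, so E_xy = -2.3·(2.1/21.2215) ≈ -0.228.
E_xy < 0: the goods are complements.

-0.228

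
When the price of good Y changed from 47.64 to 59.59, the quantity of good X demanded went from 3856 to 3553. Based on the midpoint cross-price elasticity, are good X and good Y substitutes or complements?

%ΔQ_x = (3553 − 3856)/[(3856+3553)/2] = -303/3704.5 ≈ -0.0818.
%ΔP_y = (59.59 − 47.64)/[(47.64+59.59)/2] ≈ 0.2229.
E_xy = -0.0818/0.2229 ≈ -0.367.
E_xy < 0, so the goods are complements.

complements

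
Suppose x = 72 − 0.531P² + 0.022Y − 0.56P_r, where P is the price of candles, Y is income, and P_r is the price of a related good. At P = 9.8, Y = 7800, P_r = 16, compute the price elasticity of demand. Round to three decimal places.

-0.555

At the given point, x = 72 − 0.531(9.8)² + 0.022(7800) − 0.56(16) = 72 − 50.9972 + 171.6 − 8.96 = 183.6428.
∂x/∂P = −2·0.531·P = -10.4076, so E_p = -10.4076·(9.8/183.6428) ≈ -0.555.
|E_p| < 1: demand is inelastic.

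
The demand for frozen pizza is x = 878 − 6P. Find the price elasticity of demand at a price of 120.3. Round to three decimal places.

-4.621

At P = 120.3, x = 156.2.
dx/dP = −6.
Point elasticity E = (dx/dP)·(P/x) = -6 × 120.3/156.2 ≈ -4.621.
|E| > 1, so demand is elastic at this price.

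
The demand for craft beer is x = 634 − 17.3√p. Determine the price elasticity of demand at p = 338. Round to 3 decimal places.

-0.503

At p = 338, x = 315.9434.
dx/dp = −17.3/(2√p) = −17.3/(2·18.3848).
Point elasticity E = (dx/dp)·(p/x) = -0.4705 × 338/315.9434 ≈ -0.503.
|E| < 1, so demand is inelastic at this price.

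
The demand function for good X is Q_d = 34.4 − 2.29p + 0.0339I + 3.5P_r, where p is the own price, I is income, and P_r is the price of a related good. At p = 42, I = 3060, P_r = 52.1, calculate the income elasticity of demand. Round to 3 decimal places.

0.462

Q_d = 34.4 − 2.29(42) + 0.0339(3060) + 3.5(52.1) = 34.4 − 96.18 + 103.734 + 182.35 = 224.304.
∂Q_d/∂I = +0.0339, so E_I = 0.0339·(3060/224.304) ≈ 0.462.
E_I ∈ (0,1): normal good (necessity).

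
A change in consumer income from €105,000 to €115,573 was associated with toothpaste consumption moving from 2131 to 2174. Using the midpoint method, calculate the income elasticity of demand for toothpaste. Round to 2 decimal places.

%ΔQ = (2174 − 2131)/[(2131+2174)/2] = 43/2152.5 ≈ 0.0200.
%ΔY = (115,573 − 105,000)/[(105,000+115,573)/2] = 10573/110286.5 ≈ 0.0959.
E_I = %ΔQ/%ΔY ≈ 0.21.
E_I ∈ (0,1): normal good (necessity).

0.21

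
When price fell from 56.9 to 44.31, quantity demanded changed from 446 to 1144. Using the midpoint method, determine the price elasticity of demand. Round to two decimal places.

-3.53

%ΔQ = (1144 − 446)/[(446 + 1144)/2] = 698/795 ≈ 0.8780.
%ΔP = (44.31 − 56.9)/[(56.9 + 44.31)/2] = -12.59/50.605 ≈ -0.2488.
Arc elasticity E = %ΔQ/%ΔP ≈ 0.8780/-0.2488 ≈ -3.53.
|E| > 1: demand is elastic over this range.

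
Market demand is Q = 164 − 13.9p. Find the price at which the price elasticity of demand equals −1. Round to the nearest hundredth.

For linear demand Q = a − bp, E = −bp/(a − bp). |E| = 1 ⇒ bp = a − bp ⇒ p = a/(2b).
p = 164/(2·13.9) ≈ 5.90.

5.90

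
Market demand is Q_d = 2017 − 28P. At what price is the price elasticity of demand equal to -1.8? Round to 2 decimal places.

46.31

Set −bP/(a − bP) = −1.8 ⇒ bP = 1.8(a − bP) ⇒ bP(1+1.8) = 1.8·a.
P = 1.8·2017/(28·2.8) ≈ 46.31.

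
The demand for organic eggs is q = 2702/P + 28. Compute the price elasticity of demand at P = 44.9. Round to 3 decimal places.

At P = 44.9, q = 88.1782.
dq/dP = −2702/P² = −1.3403.
Point elasticity E = (dq/dP)·(P/q) = -1.3403 × 44.9/88.1782 ≈ -0.682.
|E| < 1, so demand is inelastic at this price.

-0.682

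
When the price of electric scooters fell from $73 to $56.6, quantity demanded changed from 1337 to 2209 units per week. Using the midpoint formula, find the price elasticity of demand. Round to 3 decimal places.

-1.943

%Δq = (2209 − 1337)/[(1337 + 2209)/2] = 872/1773 ≈ 0.4918.
%Δp = (56.6 − 73)/[(73 + 56.6)/2] = -16.4/64.8 ≈ -0.2531.
Arc elasticity E = %Δq/%Δp ≈ 0.4918/-0.2531 ≈ -1.943.
|E| > 1: demand is elastic over this range.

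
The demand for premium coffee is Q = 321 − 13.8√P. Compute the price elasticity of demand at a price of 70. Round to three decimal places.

-0.281

At P = 70, Q = 205.5409.
dQ/dP = −13.8/(2√P) = −13.8/(2·8.3666).
Point elasticity E = (dQ/dP)·(P/Q) = -0.8247 × 70/205.5409 ≈ -0.281.
|E| < 1, so demand is inelastic at this price.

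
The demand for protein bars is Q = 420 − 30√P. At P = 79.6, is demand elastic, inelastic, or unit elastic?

inelastic

At P = 79.6, Q = 152.3435.
dQ/dP = −30/(2√P) = −30/(2·8.9219).
Point elasticity E = (dQ/dP)·(P/Q) = -1.6813 × 79.6/152.3435 ≈ -0.878.
|E| ≈ 0.878 < 1, so demand is inelastic.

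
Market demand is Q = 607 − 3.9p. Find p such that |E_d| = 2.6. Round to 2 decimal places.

Set −bp/(a − bp) = −2.6 ⇒ bp = 2.6(a − bp) ⇒ bp(1+2.6) = 2.6·a.
p = 2.6·607/(3.9·3.6) ≈ 112.41.

112.41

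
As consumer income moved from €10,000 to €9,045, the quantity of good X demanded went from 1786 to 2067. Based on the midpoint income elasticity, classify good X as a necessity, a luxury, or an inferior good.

%ΔQ = (2067 − 1786)/[(1786+2067)/2] = 281/1926.5 ≈ 0.1459.
%ΔY = (9,045 − 10,000)/[(10,000+9,045)/2] = -955/9522.5 ≈ -0.1003.
E_I = %ΔQ/%ΔY ≈ -1.454.
E_I < 0: inferior good.

inferior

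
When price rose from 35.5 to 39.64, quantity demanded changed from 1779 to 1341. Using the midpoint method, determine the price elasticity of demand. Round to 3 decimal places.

%ΔQ = (1341 − 1779)/[(1779 + 1341)/2] = -438/1560 ≈ -0.2808.
%ΔP = (39.64 − 35.5)/[(35.5 + 39.64)/2] = 4.14/37.57 ≈ 0.1102.
Arc elasticity E = %ΔQ/%ΔP ≈ -0.2808/0.1102 ≈ -2.548.
|E| > 1: demand is elastic over this range.

-2.548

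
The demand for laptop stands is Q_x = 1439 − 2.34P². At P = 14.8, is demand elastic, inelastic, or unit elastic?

At P = 14.8, Q_x = 926.4464.
dQ_x/dP = −2·2.34·P = −69.264.
Point elasticity E = (dQ_x/dP)·(P/Q_x) = -69.264 × 14.8/926.4464 ≈ -1.106.
|E| ≈ 1.106 > 1, so demand is elastic.

elastic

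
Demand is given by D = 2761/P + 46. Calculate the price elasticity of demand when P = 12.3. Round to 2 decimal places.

At P = 12.3, D = 270.4715.
dD/dP = −2761/P² = −18.2497.
Point elasticity E = (dD/dP)·(P/D) = -18.2497 × 12.3/270.4715 ≈ -0.83.
|E| < 1, so demand is inelastic at this price.

-0.83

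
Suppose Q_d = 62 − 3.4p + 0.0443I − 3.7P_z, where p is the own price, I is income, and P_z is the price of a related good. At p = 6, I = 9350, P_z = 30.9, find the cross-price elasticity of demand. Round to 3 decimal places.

At the given point, Q_d = 62 − 3.4(6) + 0.0443(9350) − 3.7(30.9) = 62 − 20.4 + 414.205 − 114.33 = 341.475.
∂Q_d/∂P_z = −3.7, so E_xy = -3.7·(30.9/341.475) ≈ -0.335.
E_xy < 0: the goods are complements.

-0.335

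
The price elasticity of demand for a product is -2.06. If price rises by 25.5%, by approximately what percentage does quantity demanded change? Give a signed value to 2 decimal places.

-52.53

%ΔQ ≈ E × %ΔP = (-2.06) × (25.5%) = -52.53%.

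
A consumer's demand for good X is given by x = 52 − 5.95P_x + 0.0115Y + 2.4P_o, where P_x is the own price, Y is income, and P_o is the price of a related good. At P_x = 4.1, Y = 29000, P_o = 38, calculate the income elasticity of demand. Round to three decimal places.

0.737

x = 52 − 5.95(4.1) + 0.0115(29000) + 2.4(38) = 52 − 24.395 + 333.5 + 91.2 = 452.305.
∂x/∂Y = +0.0115, so E_I = 0.0115·(29000/452.305) ≈ 0.737.
E_I ∈ (0,1): normal good (necessity).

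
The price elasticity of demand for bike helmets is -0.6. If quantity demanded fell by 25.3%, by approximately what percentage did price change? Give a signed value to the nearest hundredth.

42.17

%ΔQ ≈ E × %ΔP ⇒ %ΔP = %ΔQ / E = (-25.3%)/(-0.6) ≈ 42.17%.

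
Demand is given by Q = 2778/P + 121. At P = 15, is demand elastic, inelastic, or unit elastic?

inelastic

At P = 15, Q = 306.2.
dQ/dP = −2778/P² = −12.3467.
Point elasticity E = (dQ/dP)·(P/Q) = -12.3467 × 15/306.2 ≈ -0.605.
|E| ≈ 0.605 < 1, so demand is inelastic.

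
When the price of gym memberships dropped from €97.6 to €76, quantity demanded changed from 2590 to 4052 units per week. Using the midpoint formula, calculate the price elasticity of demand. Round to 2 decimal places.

-1.77

%Δq = (4052 − 2590)/[(2590 + 4052)/2] = 1462/3321 ≈ 0.4402.
%Δp = (76 − 97.6)/[(97.6 + 76)/2] = -21.6/86.8 ≈ -0.2488.
Arc elasticity E = %Δq/%Δp ≈ 0.4402/-0.2488 ≈ -1.77.
|E| > 1: demand is elastic over this range.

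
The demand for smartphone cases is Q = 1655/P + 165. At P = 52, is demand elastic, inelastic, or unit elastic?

inelastic

At P = 52, Q = 196.8269.
dQ/dP = −1655/P² = −0.6121.
Point elasticity E = (dQ/dP)·(P/Q) = -0.6121 × 52/196.8269 ≈ -0.162.
|E| ≈ 0.162 < 1, so demand is inelastic.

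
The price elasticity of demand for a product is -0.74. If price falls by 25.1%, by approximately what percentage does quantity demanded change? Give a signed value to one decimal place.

18.6

%ΔQ ≈ E × %ΔP = (-0.74) × (-25.1%) ≈ 18.6%.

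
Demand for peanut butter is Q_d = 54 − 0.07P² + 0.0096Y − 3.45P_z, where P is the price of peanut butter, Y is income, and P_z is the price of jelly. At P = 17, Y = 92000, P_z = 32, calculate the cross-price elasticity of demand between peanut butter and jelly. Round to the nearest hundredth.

-0.14

Evaluating quantity at (P, Y, P_z) gives Q_d = 54 − 0.07(17)² + 0.0096(92000) − 3.45(32) = 54 − 20.23 + 883.2 − 110.4 = 806.57.
∂Q_d/∂P_z = −3.45, so E_xy = -3.45·(32/806.57) ≈ -0.14.
E_xy < 0: the goods are complements.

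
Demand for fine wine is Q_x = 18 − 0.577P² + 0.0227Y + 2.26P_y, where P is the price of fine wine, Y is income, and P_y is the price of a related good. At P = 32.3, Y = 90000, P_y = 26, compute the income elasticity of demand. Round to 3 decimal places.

1.346

Substituting, Q_x = 18 − 0.577(32.3)² + 0.0227(90000) + 2.26(26) = 18 − 601.9783 + 2043 + 58.76 = 1517.7817.
∂Q_x/∂Y = +0.0227, so E_I = 0.0227·(90000/1517.7817) ≈ 1.346.
E_I > 1: normal good (luxury).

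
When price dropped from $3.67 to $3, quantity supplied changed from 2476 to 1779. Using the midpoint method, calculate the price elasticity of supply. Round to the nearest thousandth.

%ΔQ = (1779 − 2476)/[(2476 + 1779)/2] = -697/2127.5 ≈ -0.3276.
%Δp = (3 − 3.67)/[(3.67 + 3)/2] = -0.67/3.335 ≈ -0.2009.
Arc elasticity E = %ΔQ/%Δp ≈ -0.3276/-0.2009 ≈ 1.631.
|E| > 1: supply is elastic over this range.

1.631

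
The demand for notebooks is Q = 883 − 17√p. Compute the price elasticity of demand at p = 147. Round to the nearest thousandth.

-0.152

At p = 147, Q = 676.886.
dQ/dp = −17/(2√p) = −17/(2·12.1244).
Point elasticity E = (dQ/dp)·(p/Q) = -0.7011 × 147/676.886 ≈ -0.152.
|E| < 1, so demand is inelastic at this price.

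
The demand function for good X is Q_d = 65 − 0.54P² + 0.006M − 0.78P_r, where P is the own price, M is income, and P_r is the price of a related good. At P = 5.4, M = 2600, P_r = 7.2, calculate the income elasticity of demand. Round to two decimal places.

0.26

At the given point, Q_d = 65 − 0.54(5.4)² + 0.006(2600) − 0.78(7.2) = 65 − 15.7464 + 15.6 − 5.616 = 59.2376.
∂Q_d/∂M = +0.006, so E_I = 0.006·(2600/59.2376) ≈ 0.26.
E_I ∈ (0,1): normal good (necessity).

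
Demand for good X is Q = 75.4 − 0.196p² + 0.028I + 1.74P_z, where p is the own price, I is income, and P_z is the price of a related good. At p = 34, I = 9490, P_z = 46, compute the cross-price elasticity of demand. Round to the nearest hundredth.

Q = 75.4 − 0.196(34)² + 0.028(9490) + 1.74(46) = 75.4 − 226.576 + 265.72 + 80.04 = 194.584.
∂Q/∂P_z = +1.74, so E_xy = 1.74·(46/194.584) ≈ 0.41.
E_xy > 0: the goods are substitutes.

0.41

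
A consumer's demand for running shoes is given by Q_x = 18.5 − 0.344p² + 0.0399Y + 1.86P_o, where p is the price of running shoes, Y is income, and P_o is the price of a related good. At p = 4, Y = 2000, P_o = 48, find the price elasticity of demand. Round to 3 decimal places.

-0.060

Substituting, Q_x = 18.5 − 0.344(4)² + 0.0399(2000) + 1.86(48) = 18.5 − 5.504 + 79.8 + 89.28 = 182.076.
∂Q_x/∂p = −2·0.344·p = -2.752, so E_p = -2.752·(4/182.076) ≈ -0.060.
|E_p| < 1: demand is inelastic.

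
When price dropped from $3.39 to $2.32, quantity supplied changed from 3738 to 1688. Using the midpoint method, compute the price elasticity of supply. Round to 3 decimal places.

2.016

%ΔQ = (1688 − 3738)/[(3738 + 1688)/2] = -2050/2713 ≈ -0.7556.
%ΔP = (2.32 − 3.39)/[(3.39 + 2.32)/2] = -1.07/2.855 ≈ -0.3748.
Arc elasticity E = %ΔQ/%ΔP ≈ -0.7556/-0.3748 ≈ 2.016.
|E| > 1: supply is elastic over this range.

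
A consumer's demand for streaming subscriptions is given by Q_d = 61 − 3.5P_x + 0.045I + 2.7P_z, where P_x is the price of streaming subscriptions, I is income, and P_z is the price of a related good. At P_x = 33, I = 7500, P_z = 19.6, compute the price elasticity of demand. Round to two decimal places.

-0.34

Evaluating quantity at (P_x, I, P_z) gives Q_d = 61 − 3.5(33) + 0.045(7500) + 2.7(19.6) = 61 − 115.5 + 337.5 + 52.92 = 335.92.
∂Q_d/∂P_x = −3.5, so E_p = (−3.5)·(33/335.92) ≈ -0.34.
|E_p| < 1: demand is inelastic.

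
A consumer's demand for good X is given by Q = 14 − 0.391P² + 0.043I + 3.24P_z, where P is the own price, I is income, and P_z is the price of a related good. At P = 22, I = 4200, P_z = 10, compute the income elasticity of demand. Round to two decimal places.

Q = 14 − 0.391(22)² + 0.043(4200) + 3.24(10) = 14 − 189.244 + 180.6 + 32.4 = 37.756.
∂Q/∂I = +0.043, so E_I = 0.043·(4200/37.756) ≈ 4.78.
E_I > 1: normal good (luxury).

4.78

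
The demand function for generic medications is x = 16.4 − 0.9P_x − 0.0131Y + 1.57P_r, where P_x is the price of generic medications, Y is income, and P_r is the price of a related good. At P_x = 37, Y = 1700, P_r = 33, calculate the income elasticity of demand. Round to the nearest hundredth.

-1.76

Substituting, x = 16.4 − 0.9(37) − 0.0131(1700) + 1.57(33) = 16.4 − 33.3 − 22.27 + 51.81 = 12.64.
∂x/∂Y = −0.0131, so E_I = -0.0131·(1700/12.64) ≈ -1.76.
E_I < 0: inferior good.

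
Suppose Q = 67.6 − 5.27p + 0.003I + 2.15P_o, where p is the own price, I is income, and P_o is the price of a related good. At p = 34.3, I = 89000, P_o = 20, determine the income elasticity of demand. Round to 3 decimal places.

1.356

Substituting, Q = 67.6 − 5.27(34.3) + 0.003(89000) + 2.15(20) = 67.6 − 180.761 + 267 + 43 = 196.839.
∂Q/∂I = +0.003, so E_I = 0.003·(89000/196.839) ≈ 1.356.
E_I > 1: normal good (luxury).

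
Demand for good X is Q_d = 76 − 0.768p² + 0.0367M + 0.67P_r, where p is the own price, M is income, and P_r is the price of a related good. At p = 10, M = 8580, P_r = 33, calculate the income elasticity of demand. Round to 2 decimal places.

Q_d = 76 − 0.768(10)² + 0.0367(8580) + 0.67(33) = 76 − 76.8 + 314.886 + 22.11 = 336.196.
∂Q_d/∂M = +0.0367, so E_I = 0.0367·(8580/336.196) ≈ 0.94.
E_I ∈ (0,1): normal good (necessity).

0.94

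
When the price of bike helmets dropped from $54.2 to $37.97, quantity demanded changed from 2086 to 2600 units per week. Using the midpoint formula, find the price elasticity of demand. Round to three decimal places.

%Δq = (2600 − 2086)/[(2086 + 2600)/2] = 514/2343 ≈ 0.2194.
%Δp = (37.97 − 54.2)/[(54.2 + 37.97)/2] = -16.23/46.085 ≈ -0.3522.
Arc elasticity E = %Δq/%Δp ≈ 0.2194/-0.3522 ≈ -0.623.
|E| < 1: demand is inelastic over this range.

-0.623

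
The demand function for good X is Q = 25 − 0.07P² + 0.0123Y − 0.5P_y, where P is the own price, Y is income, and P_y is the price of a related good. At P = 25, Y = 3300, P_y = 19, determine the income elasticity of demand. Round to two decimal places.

Substituting, Q = 25 − 0.07(25)² + 0.0123(3300) − 0.5(19) = 25 − 43.75 + 40.59 − 9.5 = 12.34.
∂Q/∂Y = +0.0123, so E_I = 0.0123·(3300/12.34) ≈ 3.29.
E_I > 1: normal good (luxury).

3.29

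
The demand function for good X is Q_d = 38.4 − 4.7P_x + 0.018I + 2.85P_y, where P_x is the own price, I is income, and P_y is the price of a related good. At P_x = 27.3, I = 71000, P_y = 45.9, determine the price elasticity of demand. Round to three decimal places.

-0.097

Evaluating quantity at (P_x, I, P_y) gives Q_d = 38.4 − 4.7(27.3) + 0.018(71000) + 2.85(45.9) = 38.4 − 128.31 + 1278 + 130.815 = 1318.905.
∂Q_d/∂P_x = −4.7, so E_p = (−4.7)·(27.3/1318.905) ≈ -0.097.
|E_p| < 1: demand is inelastic.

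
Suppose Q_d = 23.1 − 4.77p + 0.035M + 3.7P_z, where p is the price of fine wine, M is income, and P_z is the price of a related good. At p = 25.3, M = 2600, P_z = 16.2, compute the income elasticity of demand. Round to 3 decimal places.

1.705

At the given point, Q_d = 23.1 − 4.77(25.3) + 0.035(2600) + 3.7(16.2) = 23.1 − 120.681 + 91 + 59.94 = 53.359.
∂Q_d/∂M = +0.035, so E_I = 0.035·(2600/53.359) ≈ 1.705.
E_I > 1: normal good (luxury).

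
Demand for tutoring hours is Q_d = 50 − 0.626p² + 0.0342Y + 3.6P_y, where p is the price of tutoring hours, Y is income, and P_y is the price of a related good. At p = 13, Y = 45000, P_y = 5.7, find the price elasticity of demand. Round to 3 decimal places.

Evaluating quantity at (p, Y, P_y) gives Q_d = 50 − 0.626(13)² + 0.0342(45000) + 3.6(5.7) = 50 − 105.794 + 1539 + 20.52 = 1503.726.
∂Q_d/∂p = −2·0.626·p = -16.276, so E_p = -16.276·(13/1503.726) ≈ -0.141.
|E_p| < 1: demand is inelastic.

-0.141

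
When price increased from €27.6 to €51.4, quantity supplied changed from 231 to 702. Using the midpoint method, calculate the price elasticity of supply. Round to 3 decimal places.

%Δq = (702 − 231)/[(231 + 702)/2] = 471/466.5 ≈ 1.0096.
%Δp = (51.4 − 27.6)/[(27.6 + 51.4)/2] = 23.8/39.5 ≈ 0.6025.
Arc elasticity E = %Δq/%Δp ≈ 1.0096/0.6025 ≈ 1.676.
|E| > 1: supply is elastic over this range.

1.676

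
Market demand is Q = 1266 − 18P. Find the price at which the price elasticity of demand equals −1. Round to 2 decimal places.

35.17

For linear demand Q = a − bP, E = −bP/(a − bP). |E| = 1 ⇒ bP = a − bP ⇒ P = a/(2b).
P = 1266/(2·18) ≈ 35.17.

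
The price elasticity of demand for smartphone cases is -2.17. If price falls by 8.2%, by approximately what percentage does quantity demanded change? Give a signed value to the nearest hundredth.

17.79

%ΔQ ≈ E × %ΔP = (-2.17) × (-8.2%) ≈ 17.79%.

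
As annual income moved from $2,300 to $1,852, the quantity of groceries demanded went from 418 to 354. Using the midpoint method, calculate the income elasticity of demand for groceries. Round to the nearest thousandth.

%ΔQ = (354 − 418)/[(418+354)/2] = -64/386 ≈ -0.1658.
%ΔI = (1,852 − 2,300)/[(2,300+1,852)/2] = -448/2076 ≈ -0.2158.
E_I = %ΔQ/%ΔI ≈ 0.768.
E_I ∈ (0,1): normal good (necessity).

0.768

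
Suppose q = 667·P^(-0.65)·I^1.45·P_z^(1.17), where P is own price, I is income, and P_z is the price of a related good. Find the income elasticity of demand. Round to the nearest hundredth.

1.45

For a Cobb–Douglas (constant-elasticity) form q = A·I^α·…, the elasticity with respect to I equals the exponent α at every point.
Here the exponent on I is 1.45, so the income elasticity of demand is 1.45.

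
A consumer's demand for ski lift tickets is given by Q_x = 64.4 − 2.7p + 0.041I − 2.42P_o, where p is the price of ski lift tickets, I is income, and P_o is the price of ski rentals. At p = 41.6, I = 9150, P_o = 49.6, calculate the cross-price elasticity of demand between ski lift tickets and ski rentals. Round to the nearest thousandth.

Evaluating quantity at (p, I, P_o) gives Q_x = 64.4 − 2.7(41.6) + 0.041(9150) − 2.42(49.6) = 64.4 − 112.32 + 375.15 − 120.032 = 207.198.
∂Q_x/∂P_o = −2.42, so E_xy = -2.42·(49.6/207.198) ≈ -0.579.
E_xy < 0: the goods are complements.

-0.579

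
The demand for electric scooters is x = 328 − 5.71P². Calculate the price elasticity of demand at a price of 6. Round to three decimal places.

-3.358

At P = 6, x = 122.44.
dx/dP = −2·5.71·P = −68.52.
Point elasticity E = (dx/dP)·(P/x) = -68.52 × 6/122.44 ≈ -3.358.
|E| > 1, so demand is elastic at this price.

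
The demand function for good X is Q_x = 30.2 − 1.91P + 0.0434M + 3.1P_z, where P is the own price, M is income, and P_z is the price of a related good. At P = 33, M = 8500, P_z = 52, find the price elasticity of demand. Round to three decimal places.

Q_x = 30.2 − 1.91(33) + 0.0434(8500) + 3.1(52) = 30.2 − 63.03 + 368.9 + 161.2 = 497.27.
∂Q_x/∂P = −1.91, so E_p = (−1.91)·(33/497.27) ≈ -0.127.
|E_p| < 1: demand is inelastic.

-0.127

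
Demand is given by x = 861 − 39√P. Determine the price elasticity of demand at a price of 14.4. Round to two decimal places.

-0.10

At P = 14.4, x = 713.0054.
dx/dP = −39/(2√P) = −39/(2·3.7947).
Point elasticity E = (dx/dP)·(P/x) = -5.1387 × 14.4/713.0054 ≈ -0.10.
|E| < 1, so demand is inelastic at this price.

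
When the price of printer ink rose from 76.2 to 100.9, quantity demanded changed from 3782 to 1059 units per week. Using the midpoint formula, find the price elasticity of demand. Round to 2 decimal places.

%Δq = (1059 − 3782)/[(3782 + 1059)/2] = -2723/2420.5 ≈ -1.1250.
%ΔP = (100.9 − 76.2)/[(76.2 + 100.9)/2] = 24.7/88.55 ≈ 0.2789.
Arc elasticity E = %Δq/%ΔP ≈ -1.1250/0.2789 ≈ -4.03.
|E| > 1: demand is elastic over this range.

-4.03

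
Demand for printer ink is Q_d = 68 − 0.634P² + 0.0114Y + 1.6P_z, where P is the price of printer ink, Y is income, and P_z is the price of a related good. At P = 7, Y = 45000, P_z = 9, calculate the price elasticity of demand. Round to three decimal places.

-0.110

Evaluating quantity at (P, Y, P_z) gives Q_d = 68 − 0.634(7)² + 0.0114(45000) + 1.6(9) = 68 − 31.066 + 513 + 14.4 = 564.334.
∂Q_d/∂P = −2·0.634·P = -8.876, so E_p = -8.876·(7/564.334) ≈ -0.110.
|E_p| < 1: demand is inelastic.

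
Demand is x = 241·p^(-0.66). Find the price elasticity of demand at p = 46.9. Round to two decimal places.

For a Cobb–Douglas (constant-elasticity) form x = A·p^α·…, the elasticity with respect to p equals the exponent α at every point.
Here the exponent on p is -0.66, so the price elasticity of demand is -0.66.

-0.66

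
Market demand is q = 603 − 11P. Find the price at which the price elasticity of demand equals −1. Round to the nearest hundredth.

For linear demand q = a − bP, E = −bP/(a − bP). |E| = 1 ⇒ bP = a − bP ⇒ P = a/(2b).
P = 603/(2·11) ≈ 27.41.

27.41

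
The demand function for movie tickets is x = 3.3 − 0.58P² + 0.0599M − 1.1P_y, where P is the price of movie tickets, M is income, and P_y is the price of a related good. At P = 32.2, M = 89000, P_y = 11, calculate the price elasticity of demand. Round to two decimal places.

-0.25

Evaluating quantity at (P, M, P_y) gives x = 3.3 − 0.58(32.2)² + 0.0599(89000) − 1.1(11) = 3.3 − 601.3672 + 5331.1 − 12.1 = 4720.9328.
∂x/∂P = −2·0.58·P = -37.352, so E_p = -37.352·(32.2/4720.9328) ≈ -0.25.
|E_p| < 1: demand is inelastic.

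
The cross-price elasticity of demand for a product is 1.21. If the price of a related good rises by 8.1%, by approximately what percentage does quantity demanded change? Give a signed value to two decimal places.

9.80

%ΔQ ≈ E × %ΔP_y = (1.21) × (8.1%) ≈ 9.80%.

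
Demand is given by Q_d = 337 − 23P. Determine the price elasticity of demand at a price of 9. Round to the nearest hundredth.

At P = 9, Q_d = 130.
dQ_d/dP = −23.
Point elasticity E = (dQ_d/dP)·(P/Q_d) = -23 × 9/130 ≈ -1.59.
|E| > 1, so demand is elastic at this price.

-1.59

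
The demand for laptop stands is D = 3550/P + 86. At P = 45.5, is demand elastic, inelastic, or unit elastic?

At P = 45.5, D = 164.022.
dD/dP = −3550/P² = −1.7148.
Point elasticity E = (dD/dP)·(P/D) = -1.7148 × 45.5/164.022 ≈ -0.476.
|E| ≈ 0.476 < 1, so demand is inelastic.

inelastic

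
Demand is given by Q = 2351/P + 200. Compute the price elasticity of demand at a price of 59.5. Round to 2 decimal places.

At P = 59.5, Q = 239.5126.
dQ/dP = −2351/P² = −0.6641.
Point elasticity E = (dQ/dP)·(P/Q) = -0.6641 × 59.5/239.5126 ≈ -0.16.
|E| < 1, so demand is inelastic at this price.

-0.16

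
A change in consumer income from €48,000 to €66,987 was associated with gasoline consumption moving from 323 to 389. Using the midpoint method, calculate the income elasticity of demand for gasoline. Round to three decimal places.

%ΔQ = (389 − 323)/[(323+389)/2] = 66/356 ≈ 0.1854.
%ΔY = (66,987 − 48,000)/[(48,000+66,987)/2] = 18987/57493.5 ≈ 0.3302.
E_I = %ΔQ/%ΔY ≈ 0.561.
E_I ∈ (0,1): normal good (necessity).

0.561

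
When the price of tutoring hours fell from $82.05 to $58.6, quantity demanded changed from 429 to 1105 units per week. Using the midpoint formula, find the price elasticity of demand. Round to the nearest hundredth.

%ΔQ = (1105 − 429)/[(429 + 1105)/2] = 676/767 ≈ 0.8814.
%Δp = (58.6 − 82.05)/[(82.05 + 58.6)/2] = -23.45/70.325 ≈ -0.3335.
Arc elasticity E = %ΔQ/%Δp ≈ 0.8814/-0.3335 ≈ -2.64.
|E| > 1: demand is elastic over this range.

-2.64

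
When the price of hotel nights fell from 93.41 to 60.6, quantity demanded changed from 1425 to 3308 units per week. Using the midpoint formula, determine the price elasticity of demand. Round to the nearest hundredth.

%Δq = (3308 − 1425)/[(1425 + 3308)/2] = 1883/2366.5 ≈ 0.7957.
%Δp = (60.6 − 93.41)/[(93.41 + 60.6)/2] = -32.81/77.005 ≈ -0.4261.
Arc elasticity E = %Δq/%Δp ≈ 0.7957/-0.4261 ≈ -1.87.
|E| > 1: demand is elastic over this range.

-1.87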